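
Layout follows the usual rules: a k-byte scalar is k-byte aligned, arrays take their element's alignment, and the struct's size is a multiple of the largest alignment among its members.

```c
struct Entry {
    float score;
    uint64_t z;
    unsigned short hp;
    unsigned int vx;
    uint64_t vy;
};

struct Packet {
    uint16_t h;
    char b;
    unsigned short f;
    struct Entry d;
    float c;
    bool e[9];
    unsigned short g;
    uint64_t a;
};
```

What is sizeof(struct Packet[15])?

960

Entry: @0: score [4B, align 4] → 4; +4 pad (align 8); @8: z [8B, align 8] → 16; @16: hp [2B, align 2] → 18; +2 pad (align 4); @20: vx [4B, align 4] → 24; @24: vy [8B, align 8] → 32; size 32, align 8
@0: h [2B, align 2] → 2
@2: b [1B, align 1] → 3
+1 pad (align 2)
@4: f [2B, align 2] → 6
+2 pad (align 8)
@8: d [32B, align 8] → 40
@40: c [4B, align 4] → 44
@44: e [9B, align 1] → 53
+1 pad (align 2)
@54: g [2B, align 2] → 56
@56: a [8B, align 8] → 64
size 64, align 8
array of 15: 15 × 64 = 960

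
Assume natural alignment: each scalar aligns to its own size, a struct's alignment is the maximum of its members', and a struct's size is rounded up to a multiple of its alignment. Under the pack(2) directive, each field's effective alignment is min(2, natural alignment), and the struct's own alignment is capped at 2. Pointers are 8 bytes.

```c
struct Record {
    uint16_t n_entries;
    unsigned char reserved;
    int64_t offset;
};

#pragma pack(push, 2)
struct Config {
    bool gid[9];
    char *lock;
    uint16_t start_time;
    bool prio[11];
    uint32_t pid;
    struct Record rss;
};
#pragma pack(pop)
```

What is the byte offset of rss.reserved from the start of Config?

Record: 0..2  n_entries  (2B, 2-aligned); 2..3  reserved  (1B, 1-aligned); 3..8  -- padding (5B); 8..16  offset  (8B, 8-aligned); sizeof = 16, alignof = 8
0..9  gid  (9B, 1-aligned)
9..10  -- padding (1B)
10..18  lock  (8B, 2-aligned)
18..20  start_time  (2B, 2-aligned)
20..31  prio  (11B, 1-aligned)
31..32  -- padding (1B)
32..36  pid  (4B, 2-aligned)
36..52  rss  (16B, 2-aligned)
within Record: reserved at 2
36 + 2 = 38

38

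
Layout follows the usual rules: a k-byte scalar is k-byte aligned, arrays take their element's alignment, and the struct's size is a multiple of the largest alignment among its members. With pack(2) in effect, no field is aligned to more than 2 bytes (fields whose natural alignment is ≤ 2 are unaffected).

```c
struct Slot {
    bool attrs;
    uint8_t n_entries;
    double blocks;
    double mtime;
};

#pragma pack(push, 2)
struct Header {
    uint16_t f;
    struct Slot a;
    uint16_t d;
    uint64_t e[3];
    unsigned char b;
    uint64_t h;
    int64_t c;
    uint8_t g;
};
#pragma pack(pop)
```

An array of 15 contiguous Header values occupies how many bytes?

1080

Slot: @0: attrs [1B, align 1] → 1; @1: n_entries [1B, align 1] → 2; +6 pad (align 8); @8: blocks [8B, align 8] → 16; @16: mtime [8B, align 8] → 24; size 24, align 8
@0: f [2B, align 2] → 2
@2: a [24B, align 2] → 26
@26: d [2B, align 2] → 28
@28: e [24B, align 2] → 52
@52: b [1B, align 1] → 53
+1 pad (align 2)
@54: h [8B, align 2] → 62
@62: c [8B, align 2] → 70
@70: g [1B, align 1] → 71
+1 tail pad (align 2)
size 72, align 2
array of 15: 15 × 72 = 1080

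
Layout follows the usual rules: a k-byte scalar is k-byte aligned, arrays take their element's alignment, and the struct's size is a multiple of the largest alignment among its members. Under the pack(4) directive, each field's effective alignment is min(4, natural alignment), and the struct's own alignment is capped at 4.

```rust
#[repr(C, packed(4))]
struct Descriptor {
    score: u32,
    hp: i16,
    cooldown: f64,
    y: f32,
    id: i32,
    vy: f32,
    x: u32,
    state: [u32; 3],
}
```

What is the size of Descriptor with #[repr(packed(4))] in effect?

44

@0: score [4B, align 4] → 4
@4: hp [2B, align 2] → 6
+2 pad (align 4)
@8: cooldown [8B, align 4] → 16
@16: y [4B, align 4] → 20
@20: id [4B, align 4] → 24
@24: vy [4B, align 4] → 28
@28: x [4B, align 4] → 32
@32: state [12B, align 4] → 44
size 44, align 4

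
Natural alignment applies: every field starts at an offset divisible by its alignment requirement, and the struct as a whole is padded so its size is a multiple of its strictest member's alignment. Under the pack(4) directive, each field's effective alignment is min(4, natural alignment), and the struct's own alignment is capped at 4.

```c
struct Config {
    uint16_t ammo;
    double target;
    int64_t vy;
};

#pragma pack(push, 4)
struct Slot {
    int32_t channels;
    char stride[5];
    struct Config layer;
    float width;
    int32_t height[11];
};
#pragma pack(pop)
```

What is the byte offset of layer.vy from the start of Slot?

Config: @0: ammo [2B, align 2] → 2; +6 pad (align 8); @8: target [8B, align 8] → 16; @16: vy [8B, align 8] → 24; size 24, align 8
@0: channels [4B, align 4] → 4
@4: stride [5B, align 1] → 9
+3 pad (align 4)
@12: layer [24B, align 4] → 36
within Config: vy at 16
12 + 16 = 28

28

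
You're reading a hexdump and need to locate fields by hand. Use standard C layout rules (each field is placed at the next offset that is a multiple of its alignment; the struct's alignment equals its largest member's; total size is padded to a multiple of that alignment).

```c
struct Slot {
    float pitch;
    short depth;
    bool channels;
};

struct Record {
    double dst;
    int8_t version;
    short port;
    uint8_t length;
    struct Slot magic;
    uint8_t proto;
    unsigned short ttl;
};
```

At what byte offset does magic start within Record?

Slot: pitch at 0 (size 4, align 4) → ends 4; depth at 4 (size 2, align 2) → ends 6; channels at 6 (size 1, align 1) → ends 7; tail pad 1 to reach multiple of 4; total 8 bytes, alignment 4
dst at 0 (size 8, align 8) → ends 8
version at 8 (size 1, align 1) → ends 9
pad 1 to align 2 for port
port at 10 (size 2, align 2) → ends 12
length at 12 (size 1, align 1) → ends 13
pad 3 to align 4 for magic
magic at 16 (size 8, align 4) → ends 24

16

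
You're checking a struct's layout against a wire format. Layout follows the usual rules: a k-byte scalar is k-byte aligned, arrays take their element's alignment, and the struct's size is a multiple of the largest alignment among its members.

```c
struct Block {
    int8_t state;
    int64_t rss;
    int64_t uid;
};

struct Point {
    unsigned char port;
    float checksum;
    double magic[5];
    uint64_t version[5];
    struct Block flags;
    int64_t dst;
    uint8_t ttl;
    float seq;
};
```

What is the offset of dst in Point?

112

Block: 0..1  state  (1B, 1-aligned); 1..8  -- padding (7B); 8..16  rss  (8B, 8-aligned); 16..24  uid  (8B, 8-aligned); sizeof = 24, alignof = 8
0..1  port  (1B, 1-aligned)
1..4  -- padding (3B)
4..8  checksum  (4B, 4-aligned)
8..48  magic  (40B, 8-aligned)
48..88  version  (40B, 8-aligned)
88..112  flags  (24B, 8-aligned)
112..120  dst  (8B, 8-aligned)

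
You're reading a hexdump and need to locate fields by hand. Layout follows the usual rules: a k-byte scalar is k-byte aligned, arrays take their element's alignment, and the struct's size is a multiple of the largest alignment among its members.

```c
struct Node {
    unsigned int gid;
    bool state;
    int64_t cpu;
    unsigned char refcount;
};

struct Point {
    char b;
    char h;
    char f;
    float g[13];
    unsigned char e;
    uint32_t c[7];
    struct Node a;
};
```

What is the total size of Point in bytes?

112

Node: gid at 0 (size 4, align 4) → ends 4; state at 4 (size 1, align 1) → ends 5; pad 3 to align 8 for cpu; cpu at 8 (size 8, align 8) → ends 16; refcount at 16 (size 1, align 1) → ends 17; tail pad 7 to reach multiple of 8; total 24 bytes, alignment 8
b at 0 (size 1, align 1) → ends 1
h at 1 (size 1, align 1) → ends 2
f at 2 (size 1, align 1) → ends 3
pad 1 to align 4 for g
g at 4 (size 52, align 4) → ends 56
e at 56 (size 1, align 1) → ends 57
pad 3 to align 4 for c
c at 60 (size 28, align 4) → ends 88
a at 88 (size 24, align 8) → ends 112
total 112 bytes, alignment 8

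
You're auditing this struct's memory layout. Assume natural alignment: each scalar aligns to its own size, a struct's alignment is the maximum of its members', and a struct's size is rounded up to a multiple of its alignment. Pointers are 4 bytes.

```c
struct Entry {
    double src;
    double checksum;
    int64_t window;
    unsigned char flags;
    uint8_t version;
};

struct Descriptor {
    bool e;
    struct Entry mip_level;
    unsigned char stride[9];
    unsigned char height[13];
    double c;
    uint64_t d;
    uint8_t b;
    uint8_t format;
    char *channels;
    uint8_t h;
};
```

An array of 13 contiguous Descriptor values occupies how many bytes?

1248

Entry: 0..8  src  (8B, 8-aligned); 8..16  checksum  (8B, 8-aligned); 16..24  window  (8B, 8-aligned); 24..25  flags  (1B, 1-aligned); 25..26  version  (1B, 1-aligned); 26..32  -- tail padding (6B); sizeof = 32, alignof = 8
0..1  e  (1B, 1-aligned)
1..8  -- padding (7B)
8..40  mip_level  (32B, 8-aligned)
40..49  stride  (9B, 1-aligned)
49..62  height  (13B, 1-aligned)
62..64  -- padding (2B)
64..72  c  (8B, 8-aligned)
72..80  d  (8B, 8-aligned)
80..81  b  (1B, 1-aligned)
81..82  format  (1B, 1-aligned)
82..84  -- padding (2B)
84..88  channels  (4B, 4-aligned)
88..89  h  (1B, 1-aligned)
89..96  -- tail padding (7B)
sizeof = 96, alignof = 8
array of 13: 13 × 96 = 1248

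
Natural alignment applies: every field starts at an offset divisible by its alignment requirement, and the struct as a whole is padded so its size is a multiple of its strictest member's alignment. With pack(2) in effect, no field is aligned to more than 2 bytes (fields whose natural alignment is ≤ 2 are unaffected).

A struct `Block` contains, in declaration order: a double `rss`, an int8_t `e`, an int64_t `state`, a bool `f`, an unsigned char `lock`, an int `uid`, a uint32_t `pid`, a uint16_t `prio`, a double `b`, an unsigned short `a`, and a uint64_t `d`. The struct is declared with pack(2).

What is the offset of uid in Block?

20

0..8  rss  (8B, 2-aligned)
8..9  e  (1B, 1-aligned)
9..10  -- padding (1B)
10..18  state  (8B, 2-aligned)
18..19  f  (1B, 1-aligned)
19..20  lock  (1B, 1-aligned)
20..24  uid  (4B, 2-aligned)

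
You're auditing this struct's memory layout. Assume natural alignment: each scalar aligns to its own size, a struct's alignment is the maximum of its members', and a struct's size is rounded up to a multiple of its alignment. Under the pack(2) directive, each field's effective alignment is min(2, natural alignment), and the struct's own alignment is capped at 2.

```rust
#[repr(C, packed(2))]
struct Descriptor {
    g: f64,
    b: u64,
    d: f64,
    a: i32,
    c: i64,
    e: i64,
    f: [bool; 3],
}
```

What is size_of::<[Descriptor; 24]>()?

1152

@0: g [8B, align 2] → 8
@8: b [8B, align 2] → 16
@16: d [8B, align 2] → 24
@24: a [4B, align 2] → 28
@28: c [8B, align 2] → 36
@36: e [8B, align 2] → 44
@44: f [3B, align 1] → 47
+1 tail pad (align 2)
size 48, align 2
array of 24: 24 × 48 = 1152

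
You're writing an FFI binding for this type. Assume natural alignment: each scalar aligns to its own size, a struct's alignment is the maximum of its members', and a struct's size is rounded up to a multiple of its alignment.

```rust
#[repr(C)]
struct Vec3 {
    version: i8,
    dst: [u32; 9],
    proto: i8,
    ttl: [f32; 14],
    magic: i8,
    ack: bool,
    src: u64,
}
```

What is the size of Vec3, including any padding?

112 bytes

@0: version [1B, align 1] → 1
+3 pad (align 4)
@4: dst [36B, align 4] → 40
@40: proto [1B, align 1] → 41
+3 pad (align 4)
@44: ttl [56B, align 4] → 100
@100: magic [1B, align 1] → 101
@101: ack [1B, align 1] → 102
+2 pad (align 8)
@104: src [8B, align 8] → 112
size 112, align 8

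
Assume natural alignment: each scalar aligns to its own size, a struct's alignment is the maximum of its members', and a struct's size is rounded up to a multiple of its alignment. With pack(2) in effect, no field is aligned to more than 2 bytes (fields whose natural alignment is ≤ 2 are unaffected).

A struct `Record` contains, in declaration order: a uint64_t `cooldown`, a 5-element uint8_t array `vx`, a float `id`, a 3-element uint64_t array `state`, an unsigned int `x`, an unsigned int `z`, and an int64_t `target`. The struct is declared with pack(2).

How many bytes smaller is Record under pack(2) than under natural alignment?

natural layout:
  0..8  cooldown  (8B, 8-aligned)
  8..13  vx  (5B, 1-aligned)
  13..16  -- padding (3B)
  16..20  id  (4B, 4-aligned)
  20..24  -- padding (4B)
  24..48  state  (24B, 8-aligned)
  48..52  x  (4B, 4-aligned)
  52..56  z  (4B, 4-aligned)
  56..64  target  (8B, 8-aligned)
  sizeof = 64, alignof = 8
packed(2) layout:
  0..8  cooldown  (8B, 2-aligned)
  8..13  vx  (5B, 1-aligned)
  13..14  -- padding (1B)
  14..18  id  (4B, 2-aligned)
  18..42  state  (24B, 2-aligned)
  42..46  x  (4B, 2-aligned)
  46..50  z  (4B, 2-aligned)
  50..58  target  (8B, 2-aligned)
  sizeof = 58, alignof = 2
64 − 58 = 6

6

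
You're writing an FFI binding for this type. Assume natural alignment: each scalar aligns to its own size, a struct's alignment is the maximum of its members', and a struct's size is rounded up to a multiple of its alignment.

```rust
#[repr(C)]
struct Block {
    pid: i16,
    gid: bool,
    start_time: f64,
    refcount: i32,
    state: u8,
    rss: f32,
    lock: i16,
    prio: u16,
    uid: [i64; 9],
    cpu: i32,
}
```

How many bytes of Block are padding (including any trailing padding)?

12

0..2  pid  (2B, 2-aligned)
2..3  gid  (1B, 1-aligned)
3..8  -- padding (5B)
8..16  start_time  (8B, 8-aligned)
16..20  refcount  (4B, 4-aligned)
20..21  state  (1B, 1-aligned)
21..24  -- padding (3B)
24..28  rss  (4B, 4-aligned)
28..30  lock  (2B, 2-aligned)
30..32  prio  (2B, 2-aligned)
32..104  uid  (72B, 8-aligned)
104..108  cpu  (4B, 4-aligned)
108..112  -- tail padding (4B)
sizeof = 112, alignof = 8
data bytes 100, size 112 → padding 12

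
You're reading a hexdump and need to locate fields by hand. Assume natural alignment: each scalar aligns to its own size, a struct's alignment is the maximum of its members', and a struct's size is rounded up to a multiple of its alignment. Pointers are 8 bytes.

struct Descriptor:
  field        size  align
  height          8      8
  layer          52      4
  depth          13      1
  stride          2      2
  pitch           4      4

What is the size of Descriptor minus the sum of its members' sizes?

height at 0 (size 8, align 8) → ends 8
layer at 8 (size 52, align 4) → ends 60
depth at 60 (size 13, align 1) → ends 73
pad 1 to align 2 for stride
stride at 74 (size 2, align 2) → ends 76
pitch at 76 (size 4, align 4) → ends 80
total 80 bytes, alignment 8
data bytes 79, size 80 → padding 1

1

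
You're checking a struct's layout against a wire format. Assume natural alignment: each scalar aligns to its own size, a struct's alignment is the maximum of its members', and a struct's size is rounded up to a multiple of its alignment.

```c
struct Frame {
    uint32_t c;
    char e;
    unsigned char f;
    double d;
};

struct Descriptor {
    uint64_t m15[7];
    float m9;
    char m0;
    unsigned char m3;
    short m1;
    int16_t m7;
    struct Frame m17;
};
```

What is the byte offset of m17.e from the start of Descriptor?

Frame: 0..4  c  (4B, 4-aligned); 4..5  e  (1B, 1-aligned); 5..6  f  (1B, 1-aligned); 6..8  -- padding (2B); 8..16  d  (8B, 8-aligned); sizeof = 16, alignof = 8
0..56  m15  (56B, 8-aligned)
56..60  m9  (4B, 4-aligned)
60..61  m0  (1B, 1-aligned)
61..62  m3  (1B, 1-aligned)
62..64  m1  (2B, 2-aligned)
64..66  m7  (2B, 2-aligned)
66..72  -- padding (6B)
72..88  m17  (16B, 8-aligned)
within Frame: e at 4
72 + 4 = 76

76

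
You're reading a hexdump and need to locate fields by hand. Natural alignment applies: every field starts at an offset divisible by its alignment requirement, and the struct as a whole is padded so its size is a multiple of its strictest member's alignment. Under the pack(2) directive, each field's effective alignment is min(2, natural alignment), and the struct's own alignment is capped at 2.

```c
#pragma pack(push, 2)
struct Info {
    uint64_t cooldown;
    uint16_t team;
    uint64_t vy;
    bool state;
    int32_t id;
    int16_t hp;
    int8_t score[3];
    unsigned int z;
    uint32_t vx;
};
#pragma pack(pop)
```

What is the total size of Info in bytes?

cooldown at 0 (size 8, align 2) → ends 8
team at 8 (size 2, align 2) → ends 10
vy at 10 (size 8, align 2) → ends 18
state at 18 (size 1, align 1) → ends 19
pad 1 to align 2 for id
id at 20 (size 4, align 2) → ends 24
hp at 24 (size 2, align 2) → ends 26
score at 26 (size 3, align 1) → ends 29
pad 1 to align 2 for z
z at 30 (size 4, align 2) → ends 34
vx at 34 (size 4, align 2) → ends 38
total 38 bytes, alignment 2

38 bytes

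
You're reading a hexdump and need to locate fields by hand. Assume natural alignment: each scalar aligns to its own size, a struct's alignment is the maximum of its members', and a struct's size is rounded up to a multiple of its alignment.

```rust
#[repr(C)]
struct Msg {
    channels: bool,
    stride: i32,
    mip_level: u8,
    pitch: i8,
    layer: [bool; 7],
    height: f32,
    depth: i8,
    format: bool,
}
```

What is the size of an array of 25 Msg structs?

700

channels at 0 (size 1, align 1) → ends 1
pad 3 to align 4 for stride
stride at 4 (size 4, align 4) → ends 8
mip_level at 8 (size 1, align 1) → ends 9
pitch at 9 (size 1, align 1) → ends 10
layer at 10 (size 7, align 1) → ends 17
pad 3 to align 4 for height
height at 20 (size 4, align 4) → ends 24
depth at 24 (size 1, align 1) → ends 25
format at 25 (size 1, align 1) → ends 26
tail pad 2 to reach multiple of 4
total 28 bytes, alignment 4
array of 25: 25 × 28 = 700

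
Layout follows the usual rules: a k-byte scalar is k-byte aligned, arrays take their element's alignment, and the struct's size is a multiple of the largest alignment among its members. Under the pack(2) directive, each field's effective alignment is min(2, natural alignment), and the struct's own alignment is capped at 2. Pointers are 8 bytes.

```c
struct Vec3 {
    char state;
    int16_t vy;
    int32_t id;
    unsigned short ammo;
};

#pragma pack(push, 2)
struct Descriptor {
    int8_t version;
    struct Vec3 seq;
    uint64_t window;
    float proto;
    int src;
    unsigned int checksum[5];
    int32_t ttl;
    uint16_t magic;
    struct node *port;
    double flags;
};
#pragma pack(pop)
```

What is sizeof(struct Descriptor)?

Vec3: 0..1  state  (1B, 1-aligned); 1..2  -- padding (1B); 2..4  vy  (2B, 2-aligned); 4..8  id  (4B, 4-aligned); 8..10  ammo  (2B, 2-aligned); 10..12  -- tail padding (2B); sizeof = 12, alignof = 4
0..1  version  (1B, 1-aligned)
1..2  -- padding (1B)
2..14  seq  (12B, 2-aligned)
14..22  window  (8B, 2-aligned)
22..26  proto  (4B, 2-aligned)
26..30  src  (4B, 2-aligned)
30..50  checksum  (20B, 2-aligned)
50..54  ttl  (4B, 2-aligned)
54..56  magic  (2B, 2-aligned)
56..64  port  (8B, 2-aligned)
64..72  flags  (8B, 2-aligned)
sizeof = 72, alignof = 2

72 bytes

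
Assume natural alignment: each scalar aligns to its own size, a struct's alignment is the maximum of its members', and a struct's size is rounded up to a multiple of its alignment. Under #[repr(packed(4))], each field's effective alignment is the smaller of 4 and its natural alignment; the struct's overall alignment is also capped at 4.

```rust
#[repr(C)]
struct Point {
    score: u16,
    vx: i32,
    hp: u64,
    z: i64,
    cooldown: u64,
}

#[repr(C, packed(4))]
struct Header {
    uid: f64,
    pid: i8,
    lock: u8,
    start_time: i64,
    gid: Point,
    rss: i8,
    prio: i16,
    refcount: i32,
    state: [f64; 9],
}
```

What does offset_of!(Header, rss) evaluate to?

52

Point: @0: score [2B, align 2] → 2; +2 pad (align 4); @4: vx [4B, align 4] → 8; @8: hp [8B, align 8] → 16; @16: z [8B, align 8] → 24; @24: cooldown [8B, align 8] → 32; size 32, align 8
@0: uid [8B, align 4] → 8
@8: pid [1B, align 1] → 9
@9: lock [1B, align 1] → 10
+2 pad (align 4)
@12: start_time [8B, align 4] → 20
@20: gid [32B, align 4] → 52
@52: rss [1B, align 1] → 53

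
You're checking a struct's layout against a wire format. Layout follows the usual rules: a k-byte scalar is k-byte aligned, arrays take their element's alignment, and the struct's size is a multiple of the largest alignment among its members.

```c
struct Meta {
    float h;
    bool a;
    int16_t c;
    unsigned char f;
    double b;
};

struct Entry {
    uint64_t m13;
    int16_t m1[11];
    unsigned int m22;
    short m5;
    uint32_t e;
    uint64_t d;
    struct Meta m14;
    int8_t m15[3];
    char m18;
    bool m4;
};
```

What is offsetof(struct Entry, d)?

48

Meta: h at 0 (size 4, align 4) → ends 4; a at 4 (size 1, align 1) → ends 5; pad 1 to align 2 for c; c at 6 (size 2, align 2) → ends 8; f at 8 (size 1, align 1) → ends 9; pad 7 to align 8 for b; b at 16 (size 8, align 8) → ends 24; total 24 bytes, alignment 8
m13 at 0 (size 8, align 8) → ends 8
m1 at 8 (size 22, align 2) → ends 30
pad 2 to align 4 for m22
m22 at 32 (size 4, align 4) → ends 36
m5 at 36 (size 2, align 2) → ends 38
pad 2 to align 4 for e
e at 40 (size 4, align 4) → ends 44
pad 4 to align 8 for d
d at 48 (size 8, align 8) → ends 56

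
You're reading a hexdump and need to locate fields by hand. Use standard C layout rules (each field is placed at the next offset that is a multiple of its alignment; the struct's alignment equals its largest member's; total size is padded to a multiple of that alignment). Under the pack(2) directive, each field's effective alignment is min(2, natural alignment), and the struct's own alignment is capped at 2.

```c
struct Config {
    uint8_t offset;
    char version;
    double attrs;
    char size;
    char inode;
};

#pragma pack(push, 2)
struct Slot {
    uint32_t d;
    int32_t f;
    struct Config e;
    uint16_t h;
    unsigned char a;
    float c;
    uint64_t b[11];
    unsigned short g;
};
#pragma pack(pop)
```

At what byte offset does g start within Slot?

Config: @0: offset [1B, align 1] → 1; @1: version [1B, align 1] → 2; +6 pad (align 8); @8: attrs [8B, align 8] → 16; @16: size [1B, align 1] → 17; @17: inode [1B, align 1] → 18; +6 tail pad (align 8); size 24, align 8
@0: d [4B, align 2] → 4
@4: f [4B, align 2] → 8
@8: e [24B, align 2] → 32
@32: h [2B, align 2] → 34
@34: a [1B, align 1] → 35
+1 pad (align 2)
@36: c [4B, align 2] → 40
@40: b [88B, align 2] → 128
@128: g [2B, align 2] → 130

128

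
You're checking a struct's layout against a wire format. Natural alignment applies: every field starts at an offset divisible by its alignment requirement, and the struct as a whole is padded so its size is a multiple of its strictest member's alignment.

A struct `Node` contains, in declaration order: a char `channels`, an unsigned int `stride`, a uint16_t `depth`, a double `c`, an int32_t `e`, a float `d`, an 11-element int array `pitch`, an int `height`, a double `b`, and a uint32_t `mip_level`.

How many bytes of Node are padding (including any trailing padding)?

@0: channels [1B, align 1] → 1
+3 pad (align 4)
@4: stride [4B, align 4] → 8
@8: depth [2B, align 2] → 10
+6 pad (align 8)
@16: c [8B, align 8] → 24
@24: e [4B, align 4] → 28
@28: d [4B, align 4] → 32
@32: pitch [44B, align 4] → 76
@76: height [4B, align 4] → 80
@80: b [8B, align 8] → 88
@88: mip_level [4B, align 4] → 92
+4 tail pad (align 8)
size 96, align 8
data bytes 83, size 96 → padding 13

13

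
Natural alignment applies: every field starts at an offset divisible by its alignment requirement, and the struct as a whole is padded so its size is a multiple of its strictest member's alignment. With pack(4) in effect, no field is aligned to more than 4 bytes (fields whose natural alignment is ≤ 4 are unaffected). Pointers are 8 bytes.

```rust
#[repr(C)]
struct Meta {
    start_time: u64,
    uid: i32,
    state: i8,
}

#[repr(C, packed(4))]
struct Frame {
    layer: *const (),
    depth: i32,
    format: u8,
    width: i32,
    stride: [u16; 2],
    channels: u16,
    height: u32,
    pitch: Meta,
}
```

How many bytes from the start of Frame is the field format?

12

Meta: 0..8  start_time  (8B, 8-aligned); 8..12  uid  (4B, 4-aligned); 12..13  state  (1B, 1-aligned); 13..16  -- tail padding (3B); sizeof = 16, alignof = 8
0..8  layer  (8B, 4-aligned)
8..12  depth  (4B, 4-aligned)
12..13  format  (1B, 1-aligned)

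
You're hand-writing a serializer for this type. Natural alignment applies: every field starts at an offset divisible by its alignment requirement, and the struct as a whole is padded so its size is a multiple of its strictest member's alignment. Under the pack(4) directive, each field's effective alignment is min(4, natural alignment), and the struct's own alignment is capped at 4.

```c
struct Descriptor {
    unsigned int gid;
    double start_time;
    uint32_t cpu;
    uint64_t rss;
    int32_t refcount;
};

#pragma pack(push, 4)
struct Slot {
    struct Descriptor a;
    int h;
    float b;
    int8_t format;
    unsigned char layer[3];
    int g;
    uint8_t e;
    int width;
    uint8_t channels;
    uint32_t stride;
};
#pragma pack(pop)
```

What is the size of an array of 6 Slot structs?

432

Descriptor: gid at 0 (size 4, align 4) → ends 4; pad 4 to align 8 for start_time; start_time at 8 (size 8, align 8) → ends 16; cpu at 16 (size 4, align 4) → ends 20; pad 4 to align 8 for rss; rss at 24 (size 8, align 8) → ends 32; refcount at 32 (size 4, align 4) → ends 36; tail pad 4 to reach multiple of 8; total 40 bytes, alignment 8
a at 0 (size 40, align 4) → ends 40
h at 40 (size 4, align 4) → ends 44
b at 44 (size 4, align 4) → ends 48
format at 48 (size 1, align 1) → ends 49
layer at 49 (size 3, align 1) → ends 52
g at 52 (size 4, align 4) → ends 56
e at 56 (size 1, align 1) → ends 57
pad 3 to align 4 for width
width at 60 (size 4, align 4) → ends 64
channels at 64 (size 1, align 1) → ends 65
pad 3 to align 4 for stride
stride at 68 (size 4, align 4) → ends 72
total 72 bytes, alignment 4
array of 6: 6 × 72 = 432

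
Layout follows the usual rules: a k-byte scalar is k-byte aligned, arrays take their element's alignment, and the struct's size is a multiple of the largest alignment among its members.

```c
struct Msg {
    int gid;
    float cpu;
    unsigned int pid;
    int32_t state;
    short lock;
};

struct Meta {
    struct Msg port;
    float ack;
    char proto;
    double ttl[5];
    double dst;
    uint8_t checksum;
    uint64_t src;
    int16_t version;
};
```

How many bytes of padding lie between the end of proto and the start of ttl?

Msg: gid at 0 (size 4, align 4) → ends 4; cpu at 4 (size 4, align 4) → ends 8; pid at 8 (size 4, align 4) → ends 12; state at 12 (size 4, align 4) → ends 16; lock at 16 (size 2, align 2) → ends 18; tail pad 2 to reach multiple of 4; total 20 bytes, alignment 4
port at 0 (size 20, align 4) → ends 20
ack at 20 (size 4, align 4) → ends 24
proto at 24 (size 1, align 1) → ends 25
pad 7 to align 8 for ttl
ttl at 32 (size 40, align 8) → ends 72

7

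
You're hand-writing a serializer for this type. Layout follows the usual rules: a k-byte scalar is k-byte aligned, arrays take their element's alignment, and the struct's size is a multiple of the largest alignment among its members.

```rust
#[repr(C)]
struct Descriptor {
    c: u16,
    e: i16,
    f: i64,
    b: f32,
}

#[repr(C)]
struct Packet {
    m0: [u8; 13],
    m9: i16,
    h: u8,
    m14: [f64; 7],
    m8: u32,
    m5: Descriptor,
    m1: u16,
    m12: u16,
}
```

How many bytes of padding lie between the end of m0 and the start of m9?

Descriptor: 0..2  c  (2B, 2-aligned); 2..4  e  (2B, 2-aligned); 4..8  -- padding (4B); 8..16  f  (8B, 8-aligned); 16..20  b  (4B, 4-aligned); 20..24  -- tail padding (4B); sizeof = 24, alignof = 8
0..13  m0  (13B, 1-aligned)
13..14  -- padding (1B)
14..16  m9  (2B, 2-aligned)

1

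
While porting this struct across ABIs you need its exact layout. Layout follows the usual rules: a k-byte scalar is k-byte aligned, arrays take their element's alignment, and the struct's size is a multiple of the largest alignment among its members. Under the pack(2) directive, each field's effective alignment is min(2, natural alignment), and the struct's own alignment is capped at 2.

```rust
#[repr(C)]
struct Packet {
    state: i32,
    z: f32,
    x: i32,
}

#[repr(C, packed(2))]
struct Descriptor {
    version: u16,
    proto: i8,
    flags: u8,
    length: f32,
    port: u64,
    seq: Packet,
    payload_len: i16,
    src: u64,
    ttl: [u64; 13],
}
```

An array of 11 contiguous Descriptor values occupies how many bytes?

Packet: 0..4  state  (4B, 4-aligned); 4..8  z  (4B, 4-aligned); 8..12  x  (4B, 4-aligned); sizeof = 12, alignof = 4
0..2  version  (2B, 2-aligned)
2..3  proto  (1B, 1-aligned)
3..4  flags  (1B, 1-aligned)
4..8  length  (4B, 2-aligned)
8..16  port  (8B, 2-aligned)
16..28  seq  (12B, 2-aligned)
28..30  payload_len  (2B, 2-aligned)
30..38  src  (8B, 2-aligned)
38..142  ttl  (104B, 2-aligned)
sizeof = 142, alignof = 2
array of 11: 11 × 142 = 1562

1562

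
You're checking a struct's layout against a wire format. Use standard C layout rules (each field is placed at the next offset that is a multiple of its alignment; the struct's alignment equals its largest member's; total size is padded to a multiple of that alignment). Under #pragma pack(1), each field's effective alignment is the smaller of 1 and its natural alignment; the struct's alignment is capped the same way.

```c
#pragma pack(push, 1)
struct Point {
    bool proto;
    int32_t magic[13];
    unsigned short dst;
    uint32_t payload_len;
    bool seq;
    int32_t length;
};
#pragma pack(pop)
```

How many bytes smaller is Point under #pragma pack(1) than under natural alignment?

natural layout:
  0..1  proto  (1B, 1-aligned)
  1..4  -- padding (3B)
  4..56  magic  (52B, 4-aligned)
  56..58  dst  (2B, 2-aligned)
  58..60  -- padding (2B)
  60..64  payload_len  (4B, 4-aligned)
  64..65  seq  (1B, 1-aligned)
  65..68  -- padding (3B)
  68..72  length  (4B, 4-aligned)
  sizeof = 72, alignof = 4
packed(1) layout:
  0..1  proto  (1B, 1-aligned)
  1..53  magic  (52B, 1-aligned)
  53..55  dst  (2B, 1-aligned)
  55..59  payload_len  (4B, 1-aligned)
  59..60  seq  (1B, 1-aligned)
  60..64  length  (4B, 1-aligned)
  sizeof = 64, alignof = 1
72 − 64 = 8

8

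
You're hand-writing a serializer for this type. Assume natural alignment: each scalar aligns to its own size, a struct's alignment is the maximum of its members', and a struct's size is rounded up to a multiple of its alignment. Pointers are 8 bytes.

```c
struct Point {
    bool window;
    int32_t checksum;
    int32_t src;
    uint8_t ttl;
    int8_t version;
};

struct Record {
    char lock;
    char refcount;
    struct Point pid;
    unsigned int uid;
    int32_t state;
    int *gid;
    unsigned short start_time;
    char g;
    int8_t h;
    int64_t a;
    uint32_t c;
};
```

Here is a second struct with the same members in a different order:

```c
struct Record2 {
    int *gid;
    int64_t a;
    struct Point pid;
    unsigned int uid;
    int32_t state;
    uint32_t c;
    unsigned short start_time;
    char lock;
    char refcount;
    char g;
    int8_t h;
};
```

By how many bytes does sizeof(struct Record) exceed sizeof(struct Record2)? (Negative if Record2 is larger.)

8

Point: @0: window [1B, align 1] → 1; +3 pad (align 4); @4: checksum [4B, align 4] → 8; @8: src [4B, align 4] → 12; @12: ttl [1B, align 1] → 13; @13: version [1B, align 1] → 14; +2 tail pad (align 4); size 16, align 4
@0: lock [1B, align 1] → 1
@1: refcount [1B, align 1] → 2
+2 pad (align 4)
@4: pid [16B, align 4] → 20
@20: uid [4B, align 4] → 24
@24: state [4B, align 4] → 28
+4 pad (align 8)
@32: gid [8B, align 8] → 40
@40: start_time [2B, align 2] → 42
@42: g [1B, align 1] → 43
@43: h [1B, align 1] → 44
+4 pad (align 8)
@48: a [8B, align 8] → 56
@56: c [4B, align 4] → 60
+4 tail pad (align 8)
size 64, align 8
— Record2 —
@0: gid [8B, align 8] → 8
@8: a [8B, align 8] → 16
@16: pid [16B, align 4] → 32
@32: uid [4B, align 4] → 36
@36: state [4B, align 4] → 40
@40: c [4B, align 4] → 44
@44: start_time [2B, align 2] → 46
@46: lock [1B, align 1] → 47
@47: refcount [1B, align 1] → 48
@48: g [1B, align 1] → 49
@49: h [1B, align 1] → 50
+6 tail pad (align 8)
size 56, align 8
64 − 56 = 8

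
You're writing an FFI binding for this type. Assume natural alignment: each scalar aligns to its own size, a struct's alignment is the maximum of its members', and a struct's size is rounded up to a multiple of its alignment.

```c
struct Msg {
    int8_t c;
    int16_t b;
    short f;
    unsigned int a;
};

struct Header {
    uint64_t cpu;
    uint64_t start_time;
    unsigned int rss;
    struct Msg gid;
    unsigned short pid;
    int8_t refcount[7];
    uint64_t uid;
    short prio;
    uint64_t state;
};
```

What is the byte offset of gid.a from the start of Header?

28

Msg: 0..1  c  (1B, 1-aligned); 1..2  -- padding (1B); 2..4  b  (2B, 2-aligned); 4..6  f  (2B, 2-aligned); 6..8  -- padding (2B); 8..12  a  (4B, 4-aligned); sizeof = 12, alignof = 4
0..8  cpu  (8B, 8-aligned)
8..16  start_time  (8B, 8-aligned)
16..20  rss  (4B, 4-aligned)
20..32  gid  (12B, 4-aligned)
within Msg: a at 8
20 + 8 = 28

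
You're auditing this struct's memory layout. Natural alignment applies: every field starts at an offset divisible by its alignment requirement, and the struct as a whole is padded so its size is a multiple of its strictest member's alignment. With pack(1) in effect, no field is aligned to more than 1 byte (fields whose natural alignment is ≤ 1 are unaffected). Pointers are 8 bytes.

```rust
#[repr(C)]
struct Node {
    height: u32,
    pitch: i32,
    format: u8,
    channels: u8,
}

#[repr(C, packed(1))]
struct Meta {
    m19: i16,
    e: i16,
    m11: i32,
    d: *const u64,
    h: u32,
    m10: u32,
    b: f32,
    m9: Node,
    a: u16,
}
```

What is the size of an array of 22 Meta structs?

Node: 0..4  height  (4B, 4-aligned); 4..8  pitch  (4B, 4-aligned); 8..9  format  (1B, 1-aligned); 9..10  channels  (1B, 1-aligned); 10..12  -- tail padding (2B); sizeof = 12, alignof = 4
0..2  m19  (2B, 1-aligned)
2..4  e  (2B, 1-aligned)
4..8  m11  (4B, 1-aligned)
8..16  d  (8B, 1-aligned)
16..20  h  (4B, 1-aligned)
20..24  m10  (4B, 1-aligned)
24..28  b  (4B, 1-aligned)
28..40  m9  (12B, 1-aligned)
40..42  a  (2B, 1-aligned)
sizeof = 42, alignof = 1
array of 22: 22 × 42 = 924

924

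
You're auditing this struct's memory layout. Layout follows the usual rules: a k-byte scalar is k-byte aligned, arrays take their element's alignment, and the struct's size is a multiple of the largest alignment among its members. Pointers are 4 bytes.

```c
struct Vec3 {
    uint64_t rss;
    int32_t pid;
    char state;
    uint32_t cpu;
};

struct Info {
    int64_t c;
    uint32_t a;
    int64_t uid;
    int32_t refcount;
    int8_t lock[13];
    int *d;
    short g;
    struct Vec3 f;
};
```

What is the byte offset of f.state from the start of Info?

Vec3: 0..8  rss  (8B, 8-aligned); 8..12  pid  (4B, 4-aligned); 12..13  state  (1B, 1-aligned); 13..16  -- padding (3B); 16..20  cpu  (4B, 4-aligned); 20..24  -- tail padding (4B); sizeof = 24, alignof = 8
0..8  c  (8B, 8-aligned)
8..12  a  (4B, 4-aligned)
12..16  -- padding (4B)
16..24  uid  (8B, 8-aligned)
24..28  refcount  (4B, 4-aligned)
28..41  lock  (13B, 1-aligned)
41..44  -- padding (3B)
44..48  d  (4B, 4-aligned)
48..50  g  (2B, 2-aligned)
50..56  -- padding (6B)
56..80  f  (24B, 8-aligned)
within Vec3: state at 12
56 + 12 = 68

68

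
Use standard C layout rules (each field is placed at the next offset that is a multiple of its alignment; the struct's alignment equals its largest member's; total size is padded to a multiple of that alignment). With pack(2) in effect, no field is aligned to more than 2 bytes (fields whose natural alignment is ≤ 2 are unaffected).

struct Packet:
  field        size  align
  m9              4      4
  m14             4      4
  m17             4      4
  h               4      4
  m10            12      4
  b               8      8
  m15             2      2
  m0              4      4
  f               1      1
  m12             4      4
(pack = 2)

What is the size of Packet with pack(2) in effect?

48

m9 at 0 (size 4, align 2) → ends 4
m14 at 4 (size 4, align 2) → ends 8
m17 at 8 (size 4, align 2) → ends 12
h at 12 (size 4, align 2) → ends 16
m10 at 16 (size 12, align 2) → ends 28
b at 28 (size 8, align 2) → ends 36
m15 at 36 (size 2, align 2) → ends 38
m0 at 38 (size 4, align 2) → ends 42
f at 42 (size 1, align 1) → ends 43
pad 1 to align 2 for m12
m12 at 44 (size 4, align 2) → ends 48
total 48 bytes, alignment 2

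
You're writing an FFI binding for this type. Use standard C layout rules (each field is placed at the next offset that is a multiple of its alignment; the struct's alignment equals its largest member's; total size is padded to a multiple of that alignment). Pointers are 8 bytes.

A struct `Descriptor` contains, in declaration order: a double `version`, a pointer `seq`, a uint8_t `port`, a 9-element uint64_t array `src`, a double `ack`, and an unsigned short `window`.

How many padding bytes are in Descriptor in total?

13

0..8  version  (8B, 8-aligned)
8..16  seq  (8B, 8-aligned)
16..17  port  (1B, 1-aligned)
17..24  -- padding (7B)
24..96  src  (72B, 8-aligned)
96..104  ack  (8B, 8-aligned)
104..106  window  (2B, 2-aligned)
106..112  -- tail padding (6B)
sizeof = 112, alignof = 8
data bytes 99, size 112 → padding 13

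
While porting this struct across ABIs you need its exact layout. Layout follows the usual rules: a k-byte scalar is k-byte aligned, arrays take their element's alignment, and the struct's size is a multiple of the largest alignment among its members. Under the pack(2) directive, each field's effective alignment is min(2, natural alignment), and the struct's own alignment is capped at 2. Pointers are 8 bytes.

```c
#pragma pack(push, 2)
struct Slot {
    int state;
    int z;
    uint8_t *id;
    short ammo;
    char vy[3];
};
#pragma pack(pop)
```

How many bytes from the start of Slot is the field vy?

18

@0: state [4B, align 2] → 4
@4: z [4B, align 2] → 8
@8: id [8B, align 2] → 16
@16: ammo [2B, align 2] → 18
@18: vy [3B, align 1] → 21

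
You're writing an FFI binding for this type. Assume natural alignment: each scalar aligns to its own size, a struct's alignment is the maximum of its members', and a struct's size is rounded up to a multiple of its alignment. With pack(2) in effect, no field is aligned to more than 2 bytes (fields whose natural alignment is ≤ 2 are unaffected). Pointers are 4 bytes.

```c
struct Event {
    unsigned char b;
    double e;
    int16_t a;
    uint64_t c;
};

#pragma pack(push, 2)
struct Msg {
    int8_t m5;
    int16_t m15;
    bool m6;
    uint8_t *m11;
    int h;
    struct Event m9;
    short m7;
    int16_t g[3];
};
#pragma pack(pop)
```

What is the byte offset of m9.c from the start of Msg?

38

Event: b at 0 (size 1, align 1) → ends 1; pad 7 to align 8 for e; e at 8 (size 8, align 8) → ends 16; a at 16 (size 2, align 2) → ends 18; pad 6 to align 8 for c; c at 24 (size 8, align 8) → ends 32; total 32 bytes, alignment 8
m5 at 0 (size 1, align 1) → ends 1
pad 1 to align 2 for m15
m15 at 2 (size 2, align 2) → ends 4
m6 at 4 (size 1, align 1) → ends 5
pad 1 to align 2 for m11
m11 at 6 (size 4, align 2) → ends 10
h at 10 (size 4, align 2) → ends 14
m9 at 14 (size 32, align 2) → ends 46
within Event: c at 24
14 + 24 = 38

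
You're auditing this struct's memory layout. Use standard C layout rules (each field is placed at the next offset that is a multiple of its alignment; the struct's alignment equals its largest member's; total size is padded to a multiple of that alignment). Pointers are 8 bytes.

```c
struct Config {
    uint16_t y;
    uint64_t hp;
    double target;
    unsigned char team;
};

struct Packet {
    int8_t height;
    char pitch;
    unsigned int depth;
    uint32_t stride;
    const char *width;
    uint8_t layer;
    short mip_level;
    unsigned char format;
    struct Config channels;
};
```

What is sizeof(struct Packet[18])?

Config: @0: y [2B, align 2] → 2; +6 pad (align 8); @8: hp [8B, align 8] → 16; @16: target [8B, align 8] → 24; @24: team [1B, align 1] → 25; +7 tail pad (align 8); size 32, align 8
@0: height [1B, align 1] → 1
@1: pitch [1B, align 1] → 2
+2 pad (align 4)
@4: depth [4B, align 4] → 8
@8: stride [4B, align 4] → 12
+4 pad (align 8)
@16: width [8B, align 8] → 24
@24: layer [1B, align 1] → 25
+1 pad (align 2)
@26: mip_level [2B, align 2] → 28
@28: format [1B, align 1] → 29
+3 pad (align 8)
@32: channels [32B, align 8] → 64
size 64, align 8
array of 18: 18 × 64 = 1152

1152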